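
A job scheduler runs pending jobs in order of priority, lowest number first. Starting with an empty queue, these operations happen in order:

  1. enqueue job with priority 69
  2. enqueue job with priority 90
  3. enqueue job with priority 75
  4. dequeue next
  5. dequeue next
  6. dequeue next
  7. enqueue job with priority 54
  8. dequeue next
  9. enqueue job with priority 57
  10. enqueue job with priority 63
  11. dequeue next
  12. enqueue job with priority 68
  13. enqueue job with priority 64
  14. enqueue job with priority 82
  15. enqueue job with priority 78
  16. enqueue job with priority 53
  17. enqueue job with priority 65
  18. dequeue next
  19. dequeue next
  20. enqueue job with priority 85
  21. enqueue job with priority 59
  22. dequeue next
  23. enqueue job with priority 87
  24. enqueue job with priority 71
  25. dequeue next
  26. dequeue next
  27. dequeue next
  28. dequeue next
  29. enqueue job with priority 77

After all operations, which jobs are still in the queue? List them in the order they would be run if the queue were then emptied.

insert 69 → {69}
insert 90 → {69, 90}
insert 75 → {69, 75, 90}
dequeue next → 69; now {75, 90}
dequeue next → 75; now {90}
dequeue next → 90; now {}
insert 54 → {54}
dequeue next → 54; now {}
insert 57 → {57}
insert 63 → {57, 63}
dequeue next → 57; now {63}
insert 68 → {63, 68}
insert 64 → {63, 64, 68}
insert 82 → {63, 64, 68, 82}
insert 78 → {63, 64, 68, 78, 82}
insert 53 → {53, 63, 64, 68, 78, 82}
insert 65 → {53, 63, 64, 65, 68, 78, 82}
dequeue next → 53; now {63, 64, 65, 68, 78, 82}
dequeue next → 63; now {64, 65, 68, 78, 82}
insert 85 → {64, 65, 68, 78, 82, 85}
insert 59 → {59, 64, 65, 68, 78, 82, 85}
dequeue next → 59; now {64, 65, 68, 78, 82, 85}
insert 87 → {64, 65, 68, 78, 82, 85, 87}
insert 71 → {64, 65, 68, 71, 78, 82, 85, 87}
dequeue next → 64; now {65, 68, 71, 78, 82, 85, 87}
dequeue next → 65; now {68, 71, 78, 82, 85, 87}
dequeue next → 68; now {71, 78, 82, 85, 87}
dequeue next → 71; now {78, 82, 85, 87}
insert 77 → {77, 78, 82, 85, 87}

77 → 78 → 82 → 85 → 87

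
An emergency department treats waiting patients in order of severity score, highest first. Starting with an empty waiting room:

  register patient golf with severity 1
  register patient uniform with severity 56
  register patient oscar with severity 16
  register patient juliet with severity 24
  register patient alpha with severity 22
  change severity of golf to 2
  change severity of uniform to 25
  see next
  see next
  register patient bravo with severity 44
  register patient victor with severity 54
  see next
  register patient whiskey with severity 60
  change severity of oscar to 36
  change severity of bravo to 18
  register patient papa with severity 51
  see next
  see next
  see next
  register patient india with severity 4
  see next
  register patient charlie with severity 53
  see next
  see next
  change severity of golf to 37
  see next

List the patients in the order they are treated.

uniform, juliet, victor, whiskey, papa, oscar, alpha, charlie, bravo, golf

add golf (severity 1) → {golf:1}
add uniform (severity 56) → {uniform:56, golf:1}
add oscar (severity 16) → {uniform:56, oscar:16, golf:1}
add juliet (severity 24) → {uniform:56, juliet:24, oscar:16, golf:1}
add alpha (severity 22) → {uniform:56, juliet:24, alpha:22, oscar:16, golf:1}
update golf to severity 2 → {uniform:56, juliet:24, alpha:22, oscar:16, golf:2}
update uniform to severity 25 → {uniform:25, juliet:24, alpha:22, oscar:16, golf:2}
see next → uniform; now {juliet:24, alpha:22, oscar:16, golf:2}
see next → juliet; now {alpha:22, oscar:16, golf:2}
add bravo (severity 44) → {bravo:44, alpha:22, oscar:16, golf:2}
add victor (severity 54) → {victor:54, bravo:44, alpha:22, oscar:16, golf:2}
see next → victor; now {bravo:44, alpha:22, oscar:16, golf:2}
add whiskey (severity 60) → {whiskey:60, bravo:44, alpha:22, oscar:16, golf:2}
update oscar to severity 36 → {whiskey:60, bravo:44, oscar:36, alpha:22, golf:2}
update bravo to severity 18 → {whiskey:60, oscar:36, alpha:22, bravo:18, golf:2}
add papa (severity 51) → {whiskey:60, papa:51, oscar:36, alpha:22, bravo:18, golf:2}
see next → whiskey; now {papa:51, oscar:36, alpha:22, bravo:18, golf:2}
see next → papa; now {oscar:36, alpha:22, bravo:18, golf:2}
see next → oscar; now {alpha:22, bravo:18, golf:2}
add india (severity 4) → {alpha:22, bravo:18, india:4, golf:2}
see next → alpha; now {bravo:18, india:4, golf:2}
add charlie (severity 53) → {charlie:53, bravo:18, india:4, golf:2}
see next → charlie; now {bravo:18, india:4, golf:2}
see next → bravo; now {india:4, golf:2}
update golf to severity 37 → {golf:37, india:4}
see next → golf; now {india:4}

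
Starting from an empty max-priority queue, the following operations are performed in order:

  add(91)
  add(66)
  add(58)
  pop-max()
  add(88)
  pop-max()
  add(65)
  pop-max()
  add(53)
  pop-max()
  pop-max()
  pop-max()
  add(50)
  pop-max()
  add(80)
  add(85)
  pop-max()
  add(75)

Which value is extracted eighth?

85

insert 91 → {91}
insert 66 → {91, 66}
insert 58 → {91, 66, 58}
pop-max → 91; now {66, 58}
insert 88 → {88, 66, 58}
pop-max → 88; now {66, 58}
insert 65 → {66, 65, 58}
pop-max → 66; now {65, 58}
insert 53 → {65, 58, 53}
pop-max → 65; now {58, 53}
pop-max → 58; now {53}
pop-max → 53; now {}
insert 50 → {50}
pop-max → 50; now {}
insert 80 → {80}
insert 85 → {85, 80}
pop-max → 85; now {80}
insert 75 → {80, 75}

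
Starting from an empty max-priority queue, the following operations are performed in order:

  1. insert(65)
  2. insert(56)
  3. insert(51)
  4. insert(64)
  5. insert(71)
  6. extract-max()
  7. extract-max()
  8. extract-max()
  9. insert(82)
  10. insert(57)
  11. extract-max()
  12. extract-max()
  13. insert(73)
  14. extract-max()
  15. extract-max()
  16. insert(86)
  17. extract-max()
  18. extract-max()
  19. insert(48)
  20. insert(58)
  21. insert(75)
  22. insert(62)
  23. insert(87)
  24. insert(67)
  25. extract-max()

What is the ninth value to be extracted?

insert 65 → {65}
insert 56 → {65, 56}
insert 51 → {65, 56, 51}
insert 64 → {65, 64, 56, 51}
insert 71 → {71, 65, 64, 56, 51}
extract-max → 71; now {65, 64, 56, 51}
extract-max → 65; now {64, 56, 51}
extract-max → 64; now {56, 51}
insert 82 → {82, 56, 51}
insert 57 → {82, 57, 56, 51}
extract-max → 82; now {57, 56, 51}
extract-max → 57; now {56, 51}
insert 73 → {73, 56, 51}
extract-max → 73; now {56, 51}
extract-max → 56; now {51}
insert 86 → {86, 51}
extract-max → 86; now {51}
extract-max → 51; now {}
insert 48 → {48}
insert 58 → {58, 48}
insert 75 → {75, 58, 48}
insert 62 → {75, 62, 58, 48}
insert 87 → {87, 75, 62, 58, 48}
insert 67 → {87, 75, 67, 62, 58, 48}
extract-max → 87; now {75, 67, 62, 58, 48}

51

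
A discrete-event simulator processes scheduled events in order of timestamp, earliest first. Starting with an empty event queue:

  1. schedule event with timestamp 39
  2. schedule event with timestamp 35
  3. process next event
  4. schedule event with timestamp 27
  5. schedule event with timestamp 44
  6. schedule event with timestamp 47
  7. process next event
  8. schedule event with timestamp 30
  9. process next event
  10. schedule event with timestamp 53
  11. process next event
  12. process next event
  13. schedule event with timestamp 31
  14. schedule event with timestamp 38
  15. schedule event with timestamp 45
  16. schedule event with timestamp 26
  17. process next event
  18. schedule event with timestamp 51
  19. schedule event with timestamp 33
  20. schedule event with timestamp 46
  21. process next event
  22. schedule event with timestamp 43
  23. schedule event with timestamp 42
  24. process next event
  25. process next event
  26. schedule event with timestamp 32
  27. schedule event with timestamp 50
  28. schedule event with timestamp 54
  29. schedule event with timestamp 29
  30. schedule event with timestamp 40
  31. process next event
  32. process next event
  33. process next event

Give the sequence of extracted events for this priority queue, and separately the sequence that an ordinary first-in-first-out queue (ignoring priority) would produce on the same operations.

priority queue: 35 → 27 → 30 → 39 → 44 → 26 → 31 → 33 → 38 → 29 → 32 → 40; FIFO queue: 39 → 35 → 27 → 44 → 47 → 30 → 53 → 31 → 38 → 45 → 26 → 51

insert 39 → {39}
insert 35 → {35, 39}
process next event → 35; now {39}
insert 27 → {27, 39}
insert 44 → {27, 39, 44}
insert 47 → {27, 39, 44, 47}
process next event → 27; now {39, 44, 47}
insert 30 → {30, 39, 44, 47}
process next event → 30; now {39, 44, 47}
insert 53 → {39, 44, 47, 53}
process next event → 39; now {44, 47, 53}
process next event → 44; now {47, 53}
insert 31 → {31, 47, 53}
insert 38 → {31, 38, 47, 53}
insert 45 → {31, 38, 45, 47, 53}
insert 26 → {26, 31, 38, 45, 47, 53}
process next event → 26; now {31, 38, 45, 47, 53}
insert 51 → {31, 38, 45, 47, 51, 53}
insert 33 → {31, 33, 38, 45, 47, 51, 53}
insert 46 → {31, 33, 38, 45, 46, 47, 51, 53}
process next event → 31; now {33, 38, 45, 46, 47, 51, 53}
insert 43 → {33, 38, 43, 45, 46, 47, 51, 53}
insert 42 → {33, 38, 42, 43, 45, 46, 47, 51, 53}
process next event → 33; now {38, 42, 43, 45, 46, 47, 51, 53}
process next event → 38; now {42, 43, 45, 46, 47, 51, 53}
insert 32 → {32, 42, 43, 45, 46, 47, 51, 53}
insert 50 → {32, 42, 43, 45, 46, 47, 50, 51, 53}
insert 54 → {32, 42, 43, 45, 46, 47, 50, 51, 53, 54}
insert 29 → {29, 32, 42, 43, 45, 46, 47, 50, 51, 53, 54}
insert 40 → {29, 32, 40, 42, 43, 45, 46, 47, 50, 51, 53, 54}
process next event → 29; now {32, 40, 42, 43, 45, 46, 47, 50, 51, 53, 54}
process next event → 32; now {40, 42, 43, 45, 46, 47, 50, 51, 53, 54}
process next event → 40; now {42, 43, 45, 46, 47, 50, 51, 53, 54}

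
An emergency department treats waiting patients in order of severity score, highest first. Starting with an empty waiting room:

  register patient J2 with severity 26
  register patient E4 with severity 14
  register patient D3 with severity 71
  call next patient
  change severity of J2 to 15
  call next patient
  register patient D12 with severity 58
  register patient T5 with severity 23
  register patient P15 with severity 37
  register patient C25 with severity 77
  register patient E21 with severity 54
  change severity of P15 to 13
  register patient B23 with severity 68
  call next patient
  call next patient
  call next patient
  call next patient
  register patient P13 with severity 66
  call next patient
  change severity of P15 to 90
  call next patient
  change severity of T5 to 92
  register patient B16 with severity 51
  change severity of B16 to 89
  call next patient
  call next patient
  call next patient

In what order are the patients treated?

D3, J2, C25, B23, D12, E21, P13, P15, T5, B16, E4

add J2 (severity 26) → {J2:26}
add E4 (severity 14) → {J2:26, E4:14}
add D3 (severity 71) → {D3:71, J2:26, E4:14}
call next patient → D3; now {J2:26, E4:14}
update J2 to severity 15 → {J2:15, E4:14}
call next patient → J2; now {E4:14}
add D12 (severity 58) → {D12:58, E4:14}
add T5 (severity 23) → {D12:58, T5:23, E4:14}
add P15 (severity 37) → {D12:58, P15:37, T5:23, E4:14}
add C25 (severity 77) → {C25:77, D12:58, P15:37, T5:23, E4:14}
add E21 (severity 54) → {C25:77, D12:58, E21:54, P15:37, T5:23, E4:14}
update P15 to severity 13 → {C25:77, D12:58, E21:54, T5:23, E4:14, P15:13}
add B23 (severity 68) → {C25:77, B23:68, D12:58, E21:54, T5:23, E4:14, P15:13}
call next patient → C25; now {B23:68, D12:58, E21:54, T5:23, E4:14, P15:13}
call next patient → B23; now {D12:58, E21:54, T5:23, E4:14, P15:13}
call next patient → D12; now {E21:54, T5:23, E4:14, P15:13}
call next patient → E21; now {T5:23, E4:14, P15:13}
add P13 (severity 66) → {P13:66, T5:23, E4:14, P15:13}
call next patient → P13; now {T5:23, E4:14, P15:13}
update P15 to severity 90 → {P15:90, T5:23, E4:14}
call next patient → P15; now {T5:23, E4:14}
update T5 to severity 92 → {T5:92, E4:14}
add B16 (severity 51) → {T5:92, B16:51, E4:14}
update B16 to severity 89 → {T5:92, B16:89, E4:14}
call next patient → T5; now {B16:89, E4:14}
call next patient → B16; now {E4:14}
call next patient → E4; now {}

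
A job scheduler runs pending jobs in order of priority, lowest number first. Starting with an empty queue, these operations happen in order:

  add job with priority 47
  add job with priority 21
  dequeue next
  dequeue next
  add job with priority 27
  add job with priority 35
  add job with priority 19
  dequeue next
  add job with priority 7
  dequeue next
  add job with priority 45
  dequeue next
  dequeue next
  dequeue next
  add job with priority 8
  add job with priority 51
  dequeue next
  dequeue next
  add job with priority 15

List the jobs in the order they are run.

insert 47 → {47}
insert 21 → {21, 47}
dequeue next → 21; now {47}
dequeue next → 47; now {}
insert 27 → {27}
insert 35 → {27, 35}
insert 19 → {19, 27, 35}
dequeue next → 19; now {27, 35}
insert 7 → {7, 27, 35}
dequeue next → 7; now {27, 35}
insert 45 → {27, 35, 45}
dequeue next → 27; now {35, 45}
dequeue next → 35; now {45}
dequeue next → 45; now {}
insert 8 → {8}
insert 51 → {8, 51}
dequeue next → 8; now {51}
dequeue next → 51; now {}
insert 15 → {15}

21 → 47 → 19 → 7 → 27 → 35 → 45 → 8 → 51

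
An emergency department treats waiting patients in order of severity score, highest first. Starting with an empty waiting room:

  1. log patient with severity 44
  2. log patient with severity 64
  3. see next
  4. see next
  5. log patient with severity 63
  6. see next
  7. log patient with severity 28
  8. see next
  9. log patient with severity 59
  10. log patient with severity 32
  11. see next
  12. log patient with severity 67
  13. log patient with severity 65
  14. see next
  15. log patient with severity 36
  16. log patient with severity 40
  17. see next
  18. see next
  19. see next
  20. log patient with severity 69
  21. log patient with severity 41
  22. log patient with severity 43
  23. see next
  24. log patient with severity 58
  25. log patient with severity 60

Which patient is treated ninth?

36

insert 44 → {44}
insert 64 → {64, 44}
see next → 64; now {44}
see next → 44; now {}
insert 63 → {63}
see next → 63; now {}
insert 28 → {28}
see next → 28; now {}
insert 59 → {59}
insert 32 → {59, 32}
see next → 59; now {32}
insert 67 → {67, 32}
insert 65 → {67, 65, 32}
see next → 67; now {65, 32}
insert 36 → {65, 36, 32}
insert 40 → {65, 40, 36, 32}
see next → 65; now {40, 36, 32}
see next → 40; now {36, 32}
see next → 36; now {32}
insert 69 → {69, 32}
insert 41 → {69, 41, 32}
insert 43 → {69, 43, 41, 32}
see next → 69; now {43, 41, 32}
insert 58 → {58, 43, 41, 32}
insert 60 → {60, 58, 43, 41, 32}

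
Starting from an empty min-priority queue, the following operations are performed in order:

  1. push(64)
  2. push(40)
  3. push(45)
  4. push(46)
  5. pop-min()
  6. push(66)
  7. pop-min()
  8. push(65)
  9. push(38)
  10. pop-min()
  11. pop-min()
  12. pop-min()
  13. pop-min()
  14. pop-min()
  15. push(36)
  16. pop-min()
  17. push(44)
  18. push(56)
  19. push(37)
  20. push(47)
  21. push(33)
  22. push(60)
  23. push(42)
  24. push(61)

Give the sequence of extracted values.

insert 64 → {64}
insert 40 → {40, 64}
insert 45 → {40, 45, 64}
insert 46 → {40, 45, 46, 64}
pop-min → 40; now {45, 46, 64}
insert 66 → {45, 46, 64, 66}
pop-min → 45; now {46, 64, 66}
insert 65 → {46, 64, 65, 66}
insert 38 → {38, 46, 64, 65, 66}
pop-min → 38; now {46, 64, 65, 66}
pop-min → 46; now {64, 65, 66}
pop-min → 64; now {65, 66}
pop-min → 65; now {66}
pop-min → 66; now {}
insert 36 → {36}
pop-min → 36; now {}
insert 44 → {44}
insert 56 → {44, 56}
insert 37 → {37, 44, 56}
insert 47 → {37, 44, 47, 56}
insert 33 → {33, 37, 44, 47, 56}
insert 60 → {33, 37, 44, 47, 56, 60}
insert 42 → {33, 37, 42, 44, 47, 56, 60}
insert 61 → {33, 37, 42, 44, 47, 56, 60, 61}

[40, 45, 38, 46, 64, 65, 66, 36]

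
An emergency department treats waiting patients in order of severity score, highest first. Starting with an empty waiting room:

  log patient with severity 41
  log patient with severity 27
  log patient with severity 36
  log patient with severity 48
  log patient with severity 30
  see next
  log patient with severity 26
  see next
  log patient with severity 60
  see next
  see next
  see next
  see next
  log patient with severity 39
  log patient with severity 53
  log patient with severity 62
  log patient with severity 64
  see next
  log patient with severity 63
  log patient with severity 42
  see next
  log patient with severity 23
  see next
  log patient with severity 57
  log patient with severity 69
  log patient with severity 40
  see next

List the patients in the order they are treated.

insert 41 → {41}
insert 27 → {41, 27}
insert 36 → {41, 36, 27}
insert 48 → {48, 41, 36, 27}
insert 30 → {48, 41, 36, 30, 27}
see next → 48; now {41, 36, 30, 27}
insert 26 → {41, 36, 30, 27, 26}
see next → 41; now {36, 30, 27, 26}
insert 60 → {60, 36, 30, 27, 26}
see next → 60; now {36, 30, 27, 26}
see next → 36; now {30, 27, 26}
see next → 30; now {27, 26}
see next → 27; now {26}
insert 39 → {39, 26}
insert 53 → {53, 39, 26}
insert 62 → {62, 53, 39, 26}
insert 64 → {64, 62, 53, 39, 26}
see next → 64; now {62, 53, 39, 26}
insert 63 → {63, 62, 53, 39, 26}
insert 42 → {63, 62, 53, 42, 39, 26}
see next → 63; now {62, 53, 42, 39, 26}
insert 23 → {62, 53, 42, 39, 26, 23}
see next → 62; now {53, 42, 39, 26, 23}
insert 57 → {57, 53, 42, 39, 26, 23}
insert 69 → {69, 57, 53, 42, 39, 26, 23}
insert 40 → {69, 57, 53, 42, 40, 39, 26, 23}
see next → 69; now {57, 53, 42, 40, 39, 26, 23}

48 → 41 → 60 → 36 → 30 → 27 → 64 → 63 → 62 → 69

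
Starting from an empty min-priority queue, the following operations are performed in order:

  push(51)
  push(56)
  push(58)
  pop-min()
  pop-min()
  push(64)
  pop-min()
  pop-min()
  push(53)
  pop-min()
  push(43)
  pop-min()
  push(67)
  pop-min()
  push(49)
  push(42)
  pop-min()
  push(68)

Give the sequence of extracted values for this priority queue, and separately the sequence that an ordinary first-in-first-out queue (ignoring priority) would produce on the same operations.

insert 51 → {51}
insert 56 → {51, 56}
insert 58 → {51, 56, 58}
pop-min → 51; now {56, 58}
pop-min → 56; now {58}
insert 64 → {58, 64}
pop-min → 58; now {64}
pop-min → 64; now {}
insert 53 → {53}
pop-min → 53; now {}
insert 43 → {43}
pop-min → 43; now {}
insert 67 → {67}
pop-min → 67; now {}
insert 49 → {49}
insert 42 → {42, 49}
pop-min → 42; now {49}
insert 68 → {49, 68}

priority queue: 51, 56, 58, 64, 53, 43, 67, 42; FIFO queue: 51, 56, 58, 64, 53, 43, 67, 49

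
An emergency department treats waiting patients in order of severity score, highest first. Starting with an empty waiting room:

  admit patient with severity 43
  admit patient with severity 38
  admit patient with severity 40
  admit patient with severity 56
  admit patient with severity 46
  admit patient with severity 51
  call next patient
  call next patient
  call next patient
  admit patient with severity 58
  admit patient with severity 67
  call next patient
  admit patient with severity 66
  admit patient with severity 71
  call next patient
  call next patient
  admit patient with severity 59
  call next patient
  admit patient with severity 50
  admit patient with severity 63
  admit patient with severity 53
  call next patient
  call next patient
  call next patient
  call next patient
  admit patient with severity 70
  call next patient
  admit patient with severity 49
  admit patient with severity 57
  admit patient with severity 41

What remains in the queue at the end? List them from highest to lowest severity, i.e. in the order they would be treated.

insert 43 → {43}
insert 38 → {43, 38}
insert 40 → {43, 40, 38}
insert 56 → {56, 43, 40, 38}
insert 46 → {56, 46, 43, 40, 38}
insert 51 → {56, 51, 46, 43, 40, 38}
call next patient → 56; now {51, 46, 43, 40, 38}
call next patient → 51; now {46, 43, 40, 38}
call next patient → 46; now {43, 40, 38}
insert 58 → {58, 43, 40, 38}
insert 67 → {67, 58, 43, 40, 38}
call next patient → 67; now {58, 43, 40, 38}
insert 66 → {66, 58, 43, 40, 38}
insert 71 → {71, 66, 58, 43, 40, 38}
call next patient → 71; now {66, 58, 43, 40, 38}
call next patient → 66; now {58, 43, 40, 38}
insert 59 → {59, 58, 43, 40, 38}
call next patient → 59; now {58, 43, 40, 38}
insert 50 → {58, 50, 43, 40, 38}
insert 63 → {63, 58, 50, 43, 40, 38}
insert 53 → {63, 58, 53, 50, 43, 40, 38}
call next patient → 63; now {58, 53, 50, 43, 40, 38}
call next patient → 58; now {53, 50, 43, 40, 38}
call next patient → 53; now {50, 43, 40, 38}
call next patient → 50; now {43, 40, 38}
insert 70 → {70, 43, 40, 38}
call next patient → 70; now {43, 40, 38}
insert 49 → {49, 43, 40, 38}
insert 57 → {57, 49, 43, 40, 38}
insert 41 → {57, 49, 43, 41, 40, 38}

[57, 49, 43, 41, 40, 38]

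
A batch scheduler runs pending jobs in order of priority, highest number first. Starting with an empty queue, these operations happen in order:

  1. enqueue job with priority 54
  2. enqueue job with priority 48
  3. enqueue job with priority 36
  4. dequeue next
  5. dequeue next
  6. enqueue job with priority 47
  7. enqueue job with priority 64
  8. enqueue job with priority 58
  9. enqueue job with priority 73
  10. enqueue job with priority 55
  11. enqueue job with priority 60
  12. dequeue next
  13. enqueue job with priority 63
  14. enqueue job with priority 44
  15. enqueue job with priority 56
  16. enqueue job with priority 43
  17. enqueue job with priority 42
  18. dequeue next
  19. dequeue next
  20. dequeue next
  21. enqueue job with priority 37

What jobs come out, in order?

[54, 48, 73, 64, 63, 60]

insert 54 → {54}
insert 48 → {54, 48}
insert 36 → {54, 48, 36}
dequeue next → 54; now {48, 36}
dequeue next → 48; now {36}
insert 47 → {47, 36}
insert 64 → {64, 47, 36}
insert 58 → {64, 58, 47, 36}
insert 73 → {73, 64, 58, 47, 36}
insert 55 → {73, 64, 58, 55, 47, 36}
insert 60 → {73, 64, 60, 58, 55, 47, 36}
dequeue next → 73; now {64, 60, 58, 55, 47, 36}
insert 63 → {64, 63, 60, 58, 55, 47, 36}
insert 44 → {64, 63, 60, 58, 55, 47, 44, 36}
insert 56 → {64, 63, 60, 58, 56, 55, 47, 44, 36}
insert 43 → {64, 63, 60, 58, 56, 55, 47, 44, 43, 36}
insert 42 → {64, 63, 60, 58, 56, 55, 47, 44, 43, 42, 36}
dequeue next → 64; now {63, 60, 58, 56, 55, 47, 44, 43, 42, 36}
dequeue next → 63; now {60, 58, 56, 55, 47, 44, 43, 42, 36}
dequeue next → 60; now {58, 56, 55, 47, 44, 43, 42, 36}
insert 37 → {58, 56, 55, 47, 44, 43, 42, 37, 36}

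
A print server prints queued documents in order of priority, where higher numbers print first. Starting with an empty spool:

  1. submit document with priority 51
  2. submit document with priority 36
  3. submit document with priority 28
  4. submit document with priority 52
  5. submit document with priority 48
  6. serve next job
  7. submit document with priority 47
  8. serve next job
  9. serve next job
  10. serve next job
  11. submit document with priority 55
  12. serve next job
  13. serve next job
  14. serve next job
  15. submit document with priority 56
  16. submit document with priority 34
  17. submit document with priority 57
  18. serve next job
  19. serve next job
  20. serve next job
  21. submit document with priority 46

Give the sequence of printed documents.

[52, 51, 48, 47, 55, 36, 28, 57, 56, 34]

insert 51 → {51}
insert 36 → {51, 36}
insert 28 → {51, 36, 28}
insert 52 → {52, 51, 36, 28}
insert 48 → {52, 51, 48, 36, 28}
serve next job → 52; now {51, 48, 36, 28}
insert 47 → {51, 48, 47, 36, 28}
serve next job → 51; now {48, 47, 36, 28}
serve next job → 48; now {47, 36, 28}
serve next job → 47; now {36, 28}
insert 55 → {55, 36, 28}
serve next job → 55; now {36, 28}
serve next job → 36; now {28}
serve next job → 28; now {}
insert 56 → {56}
insert 34 → {56, 34}
insert 57 → {57, 56, 34}
serve next job → 57; now {56, 34}
serve next job → 56; now {34}
serve next job → 34; now {}
insert 46 → {46}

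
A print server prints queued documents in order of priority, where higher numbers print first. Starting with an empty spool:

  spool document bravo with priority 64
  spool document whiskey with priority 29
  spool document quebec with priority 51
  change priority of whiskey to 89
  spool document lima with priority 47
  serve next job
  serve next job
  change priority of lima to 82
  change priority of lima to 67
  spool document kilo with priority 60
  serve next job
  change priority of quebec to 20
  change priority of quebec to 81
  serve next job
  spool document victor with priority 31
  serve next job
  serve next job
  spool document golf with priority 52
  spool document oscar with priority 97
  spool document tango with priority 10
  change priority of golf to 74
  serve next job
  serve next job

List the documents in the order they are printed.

whiskey → bravo → lima → quebec → kilo → victor → oscar → golf

add bravo (priority 64) → {bravo:64}
add whiskey (priority 29) → {bravo:64, whiskey:29}
add quebec (priority 51) → {bravo:64, quebec:51, whiskey:29}
update whiskey to priority 89 → {whiskey:89, bravo:64, quebec:51}
add lima (priority 47) → {whiskey:89, bravo:64, quebec:51, lima:47}
serve next job → whiskey; now {bravo:64, quebec:51, lima:47}
serve next job → bravo; now {quebec:51, lima:47}
update lima to priority 82 → {lima:82, quebec:51}
update lima to priority 67 → {lima:67, quebec:51}
add kilo (priority 60) → {lima:67, kilo:60, quebec:51}
serve next job → lima; now {kilo:60, quebec:51}
update quebec to priority 20 → {kilo:60, quebec:20}
update quebec to priority 81 → {quebec:81, kilo:60}
serve next job → quebec; now {kilo:60}
add victor (priority 31) → {kilo:60, victor:31}
serve next job → kilo; now {victor:31}
serve next job → victor; now {}
add golf (priority 52) → {golf:52}
add oscar (priority 97) → {oscar:97, golf:52}
add tango (priority 10) → {oscar:97, golf:52, tango:10}
update golf to priority 74 → {oscar:97, golf:74, tango:10}
serve next job → oscar; now {golf:74, tango:10}
serve next job → golf; now {tango:10}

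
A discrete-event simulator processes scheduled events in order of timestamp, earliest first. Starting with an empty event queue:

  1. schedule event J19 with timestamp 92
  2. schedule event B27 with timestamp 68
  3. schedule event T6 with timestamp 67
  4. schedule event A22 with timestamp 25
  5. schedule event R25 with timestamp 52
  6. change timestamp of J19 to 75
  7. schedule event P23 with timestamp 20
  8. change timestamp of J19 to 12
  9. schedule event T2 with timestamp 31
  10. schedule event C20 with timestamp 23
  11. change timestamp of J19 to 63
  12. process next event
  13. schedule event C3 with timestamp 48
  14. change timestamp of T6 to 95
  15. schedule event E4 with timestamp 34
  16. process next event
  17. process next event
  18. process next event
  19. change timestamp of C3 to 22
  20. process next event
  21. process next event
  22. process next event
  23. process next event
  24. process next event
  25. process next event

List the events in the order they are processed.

add J19 (timestamp 92) → {J19:92}
add B27 (timestamp 68) → {B27:68, J19:92}
add T6 (timestamp 67) → {T6:67, B27:68, J19:92}
add A22 (timestamp 25) → {A22:25, T6:67, B27:68, J19:92}
add R25 (timestamp 52) → {A22:25, R25:52, T6:67, B27:68, J19:92}
update J19 to timestamp 75 → {A22:25, R25:52, T6:67, B27:68, J19:75}
add P23 (timestamp 20) → {P23:20, A22:25, R25:52, T6:67, B27:68, J19:75}
update J19 to timestamp 12 → {J19:12, P23:20, A22:25, R25:52, T6:67, B27:68}
add T2 (timestamp 31) → {J19:12, P23:20, A22:25, T2:31, R25:52, T6:67, B27:68}
add C20 (timestamp 23) → {J19:12, P23:20, C20:23, A22:25, T2:31, R25:52, T6:67, B27:68}
update J19 to timestamp 63 → {P23:20, C20:23, A22:25, T2:31, R25:52, J19:63, T6:67, B27:68}
process next event → P23; now {C20:23, A22:25, T2:31, R25:52, J19:63, T6:67, B27:68}
add C3 (timestamp 48) → {C20:23, A22:25, T2:31, C3:48, R25:52, J19:63, T6:67, B27:68}
update T6 to timestamp 95 → {C20:23, A22:25, T2:31, C3:48, R25:52, J19:63, B27:68, T6:95}
add E4 (timestamp 34) → {C20:23, A22:25, T2:31, E4:34, C3:48, R25:52, J19:63, B27:68, T6:95}
process next event → C20; now {A22:25, T2:31, E4:34, C3:48, R25:52, J19:63, B27:68, T6:95}
process next event → A22; now {T2:31, E4:34, C3:48, R25:52, J19:63, B27:68, T6:95}
process next event → T2; now {E4:34, C3:48, R25:52, J19:63, B27:68, T6:95}
update C3 to timestamp 22 → {C3:22, E4:34, R25:52, J19:63, B27:68, T6:95}
process next event → C3; now {E4:34, R25:52, J19:63, B27:68, T6:95}
process next event → E4; now {R25:52, J19:63, B27:68, T6:95}
process next event → R25; now {J19:63, B27:68, T6:95}
process next event → J19; now {B27:68, T6:95}
process next event → B27; now {T6:95}
process next event → T6; now {}

P23, C20, A22, T2, C3, E4, R25, J19, B27, T6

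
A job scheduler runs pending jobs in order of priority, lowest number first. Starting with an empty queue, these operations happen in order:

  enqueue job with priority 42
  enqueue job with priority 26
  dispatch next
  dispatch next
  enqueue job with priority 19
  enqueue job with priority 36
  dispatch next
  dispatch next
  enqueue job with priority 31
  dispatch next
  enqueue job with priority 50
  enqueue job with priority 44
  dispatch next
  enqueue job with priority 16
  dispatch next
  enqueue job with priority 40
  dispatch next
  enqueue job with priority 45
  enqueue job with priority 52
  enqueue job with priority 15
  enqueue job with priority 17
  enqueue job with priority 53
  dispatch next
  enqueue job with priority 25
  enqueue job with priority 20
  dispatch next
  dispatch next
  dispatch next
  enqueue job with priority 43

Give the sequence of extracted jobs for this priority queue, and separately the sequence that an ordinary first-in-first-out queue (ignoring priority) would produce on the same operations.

insert 42 → {42}
insert 26 → {26, 42}
dispatch next → 26; now {42}
dispatch next → 42; now {}
insert 19 → {19}
insert 36 → {19, 36}
dispatch next → 19; now {36}
dispatch next → 36; now {}
insert 31 → {31}
dispatch next → 31; now {}
insert 50 → {50}
insert 44 → {44, 50}
dispatch next → 44; now {50}
insert 16 → {16, 50}
dispatch next → 16; now {50}
insert 40 → {40, 50}
dispatch next → 40; now {50}
insert 45 → {45, 50}
insert 52 → {45, 50, 52}
insert 15 → {15, 45, 50, 52}
insert 17 → {15, 17, 45, 50, 52}
insert 53 → {15, 17, 45, 50, 52, 53}
dispatch next → 15; now {17, 45, 50, 52, 53}
insert 25 → {17, 25, 45, 50, 52, 53}
insert 20 → {17, 20, 25, 45, 50, 52, 53}
dispatch next → 17; now {20, 25, 45, 50, 52, 53}
dispatch next → 20; now {25, 45, 50, 52, 53}
dispatch next → 25; now {45, 50, 52, 53}
insert 43 → {43, 45, 50, 52, 53}

priority queue: [26, 42, 19, 36, 31, 44, 16, 40, 15, 17, 20, 25]; FIFO queue: [42, 26, 19, 36, 31, 50, 44, 16, 40, 45, 52, 15]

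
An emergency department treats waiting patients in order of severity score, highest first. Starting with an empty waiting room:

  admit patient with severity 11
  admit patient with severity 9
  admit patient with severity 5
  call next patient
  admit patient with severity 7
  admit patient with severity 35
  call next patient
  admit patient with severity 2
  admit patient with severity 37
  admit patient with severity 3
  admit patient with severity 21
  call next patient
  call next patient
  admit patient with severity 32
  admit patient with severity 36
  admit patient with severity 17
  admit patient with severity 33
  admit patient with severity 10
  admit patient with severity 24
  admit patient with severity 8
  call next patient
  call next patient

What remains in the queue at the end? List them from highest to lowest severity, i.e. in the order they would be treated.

32 → 24 → 17 → 10 → 9 → 8 → 7 → 5 → 3 → 2

insert 11 → {11}
insert 9 → {11, 9}
insert 5 → {11, 9, 5}
call next patient → 11; now {9, 5}
insert 7 → {9, 7, 5}
insert 35 → {35, 9, 7, 5}
call next patient → 35; now {9, 7, 5}
insert 2 → {9, 7, 5, 2}
insert 37 → {37, 9, 7, 5, 2}
insert 3 → {37, 9, 7, 5, 3, 2}
insert 21 → {37, 21, 9, 7, 5, 3, 2}
call next patient → 37; now {21, 9, 7, 5, 3, 2}
call next patient → 21; now {9, 7, 5, 3, 2}
insert 32 → {32, 9, 7, 5, 3, 2}
insert 36 → {36, 32, 9, 7, 5, 3, 2}
insert 17 → {36, 32, 17, 9, 7, 5, 3, 2}
insert 33 → {36, 33, 32, 17, 9, 7, 5, 3, 2}
insert 10 → {36, 33, 32, 17, 10, 9, 7, 5, 3, 2}
insert 24 → {36, 33, 32, 24, 17, 10, 9, 7, 5, 3, 2}
insert 8 → {36, 33, 32, 24, 17, 10, 9, 8, 7, 5, 3, 2}
call next patient → 36; now {33, 32, 24, 17, 10, 9, 8, 7, 5, 3, 2}
call next patient → 33; now {32, 24, 17, 10, 9, 8, 7, 5, 3, 2}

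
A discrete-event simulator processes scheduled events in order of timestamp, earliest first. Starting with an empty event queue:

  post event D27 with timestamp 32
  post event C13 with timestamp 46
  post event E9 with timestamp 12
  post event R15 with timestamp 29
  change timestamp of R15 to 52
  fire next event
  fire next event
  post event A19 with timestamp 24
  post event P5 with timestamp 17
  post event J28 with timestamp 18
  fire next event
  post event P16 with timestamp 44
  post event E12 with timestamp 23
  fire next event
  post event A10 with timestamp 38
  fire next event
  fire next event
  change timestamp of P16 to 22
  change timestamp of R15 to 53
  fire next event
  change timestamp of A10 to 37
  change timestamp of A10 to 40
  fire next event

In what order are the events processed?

add D27 (timestamp 32) → {D27:32}
add C13 (timestamp 46) → {D27:32, C13:46}
add E9 (timestamp 12) → {E9:12, D27:32, C13:46}
add R15 (timestamp 29) → {E9:12, R15:29, D27:32, C13:46}
update R15 to timestamp 52 → {E9:12, D27:32, C13:46, R15:52}
fire next event → E9; now {D27:32, C13:46, R15:52}
fire next event → D27; now {C13:46, R15:52}
add A19 (timestamp 24) → {A19:24, C13:46, R15:52}
add P5 (timestamp 17) → {P5:17, A19:24, C13:46, R15:52}
add J28 (timestamp 18) → {P5:17, J28:18, A19:24, C13:46, R15:52}
fire next event → P5; now {J28:18, A19:24, C13:46, R15:52}
add P16 (timestamp 44) → {J28:18, A19:24, P16:44, C13:46, R15:52}
add E12 (timestamp 23) → {J28:18, E12:23, A19:24, P16:44, C13:46, R15:52}
fire next event → J28; now {E12:23, A19:24, P16:44, C13:46, R15:52}
add A10 (timestamp 38) → {E12:23, A19:24, A10:38, P16:44, C13:46, R15:52}
fire next event → E12; now {A19:24, A10:38, P16:44, C13:46, R15:52}
fire next event → A19; now {A10:38, P16:44, C13:46, R15:52}
update P16 to timestamp 22 → {P16:22, A10:38, C13:46, R15:52}
update R15 to timestamp 53 → {P16:22, A10:38, C13:46, R15:53}
fire next event → P16; now {A10:38, C13:46, R15:53}
update A10 to timestamp 37 → {A10:37, C13:46, R15:53}
update A10 to timestamp 40 → {A10:40, C13:46, R15:53}
fire next event → A10; now {C13:46, R15:53}

[E9, D27, P5, J28, E12, A19, P16, A10]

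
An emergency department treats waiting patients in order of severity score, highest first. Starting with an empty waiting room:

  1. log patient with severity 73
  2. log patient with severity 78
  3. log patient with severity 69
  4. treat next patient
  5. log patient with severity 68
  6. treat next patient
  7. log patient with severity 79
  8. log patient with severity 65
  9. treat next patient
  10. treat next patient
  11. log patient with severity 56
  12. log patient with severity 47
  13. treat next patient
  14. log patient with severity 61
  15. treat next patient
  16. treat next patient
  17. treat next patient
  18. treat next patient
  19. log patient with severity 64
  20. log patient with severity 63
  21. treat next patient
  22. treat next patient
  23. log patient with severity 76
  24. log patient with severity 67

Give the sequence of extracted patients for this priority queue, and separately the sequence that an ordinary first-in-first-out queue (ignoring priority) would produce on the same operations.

insert 73 → {73}
insert 78 → {78, 73}
insert 69 → {78, 73, 69}
treat next patient → 78; now {73, 69}
insert 68 → {73, 69, 68}
treat next patient → 73; now {69, 68}
insert 79 → {79, 69, 68}
insert 65 → {79, 69, 68, 65}
treat next patient → 79; now {69, 68, 65}
treat next patient → 69; now {68, 65}
insert 56 → {68, 65, 56}
insert 47 → {68, 65, 56, 47}
treat next patient → 68; now {65, 56, 47}
insert 61 → {65, 61, 56, 47}
treat next patient → 65; now {61, 56, 47}
treat next patient → 61; now {56, 47}
treat next patient → 56; now {47}
treat next patient → 47; now {}
insert 64 → {64}
insert 63 → {64, 63}
treat next patient → 64; now {63}
treat next patient → 63; now {}
insert 76 → {76}
insert 67 → {76, 67}

priority queue: [78, 73, 79, 69, 68, 65, 61, 56, 47, 64, 63]; FIFO queue: 73, 78, 69, 68, 79, 65, 56, 47, 61, 64, 63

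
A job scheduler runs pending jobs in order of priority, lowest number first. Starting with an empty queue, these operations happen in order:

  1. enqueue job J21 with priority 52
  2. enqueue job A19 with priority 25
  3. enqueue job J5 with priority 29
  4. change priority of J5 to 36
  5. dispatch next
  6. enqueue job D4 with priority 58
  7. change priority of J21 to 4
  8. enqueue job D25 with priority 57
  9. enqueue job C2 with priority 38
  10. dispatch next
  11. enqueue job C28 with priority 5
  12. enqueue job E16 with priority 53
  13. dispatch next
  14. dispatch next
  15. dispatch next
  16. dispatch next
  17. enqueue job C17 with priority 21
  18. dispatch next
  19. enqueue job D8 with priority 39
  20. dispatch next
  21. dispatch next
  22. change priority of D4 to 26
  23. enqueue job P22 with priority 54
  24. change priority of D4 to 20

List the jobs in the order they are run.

add J21 (priority 52) → {J21:52}
add A19 (priority 25) → {A19:25, J21:52}
add J5 (priority 29) → {A19:25, J5:29, J21:52}
update J5 to priority 36 → {A19:25, J5:36, J21:52}
dispatch next → A19; now {J5:36, J21:52}
add D4 (priority 58) → {J5:36, J21:52, D4:58}
update J21 to priority 4 → {J21:4, J5:36, D4:58}
add D25 (priority 57) → {J21:4, J5:36, D25:57, D4:58}
add C2 (priority 38) → {J21:4, J5:36, C2:38, D25:57, D4:58}
dispatch next → J21; now {J5:36, C2:38, D25:57, D4:58}
add C28 (priority 5) → {C28:5, J5:36, C2:38, D25:57, D4:58}
add E16 (priority 53) → {C28:5, J5:36, C2:38, E16:53, D25:57, D4:58}
dispatch next → C28; now {J5:36, C2:38, E16:53, D25:57, D4:58}
dispatch next → J5; now {C2:38, E16:53, D25:57, D4:58}
dispatch next → C2; now {E16:53, D25:57, D4:58}
dispatch next → E16; now {D25:57, D4:58}
add C17 (priority 21) → {C17:21, D25:57, D4:58}
dispatch next → C17; now {D25:57, D4:58}
add D8 (priority 39) → {D8:39, D25:57, D4:58}
dispatch next → D8; now {D25:57, D4:58}
dispatch next → D25; now {D4:58}
update D4 to priority 26 → {D4:26}
add P22 (priority 54) → {D4:26, P22:54}
update D4 to priority 20 → {D4:20, P22:54}

A19, J21, C28, J5, C2, E16, C17, D8, D25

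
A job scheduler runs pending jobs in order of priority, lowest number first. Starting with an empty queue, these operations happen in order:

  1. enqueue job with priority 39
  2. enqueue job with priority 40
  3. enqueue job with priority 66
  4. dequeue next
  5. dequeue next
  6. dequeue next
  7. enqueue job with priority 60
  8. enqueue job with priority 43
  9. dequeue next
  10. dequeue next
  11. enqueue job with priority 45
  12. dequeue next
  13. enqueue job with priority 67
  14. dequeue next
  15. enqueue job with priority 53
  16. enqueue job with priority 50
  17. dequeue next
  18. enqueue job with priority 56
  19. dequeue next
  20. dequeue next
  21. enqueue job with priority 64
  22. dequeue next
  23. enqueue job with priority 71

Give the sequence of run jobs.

insert 39 → {39}
insert 40 → {39, 40}
insert 66 → {39, 40, 66}
dequeue next → 39; now {40, 66}
dequeue next → 40; now {66}
dequeue next → 66; now {}
insert 60 → {60}
insert 43 → {43, 60}
dequeue next → 43; now {60}
dequeue next → 60; now {}
insert 45 → {45}
dequeue next → 45; now {}
insert 67 → {67}
dequeue next → 67; now {}
insert 53 → {53}
insert 50 → {50, 53}
dequeue next → 50; now {53}
insert 56 → {53, 56}
dequeue next → 53; now {56}
dequeue next → 56; now {}
insert 64 → {64}
dequeue next → 64; now {}
insert 71 → {71}

39 → 40 → 66 → 43 → 60 → 45 → 67 → 50 → 53 → 56 → 64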